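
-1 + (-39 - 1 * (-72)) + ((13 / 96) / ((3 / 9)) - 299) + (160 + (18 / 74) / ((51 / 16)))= -2143983 / 20128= -106.52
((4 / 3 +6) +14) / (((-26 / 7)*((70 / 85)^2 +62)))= -32368 / 353223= -0.09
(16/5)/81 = 16/405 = 0.04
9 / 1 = 9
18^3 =5832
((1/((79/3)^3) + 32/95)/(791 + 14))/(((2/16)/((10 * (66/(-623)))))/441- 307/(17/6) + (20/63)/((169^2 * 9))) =-218449907537333472/56557804767627565419085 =-0.00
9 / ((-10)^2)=9 / 100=0.09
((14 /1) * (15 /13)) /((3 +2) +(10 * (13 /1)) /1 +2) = 210 /1781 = 0.12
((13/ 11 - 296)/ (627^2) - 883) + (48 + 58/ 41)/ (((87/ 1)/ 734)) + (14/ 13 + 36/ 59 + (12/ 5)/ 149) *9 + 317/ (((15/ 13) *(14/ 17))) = -1606468748080874143/ 13710965532834570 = -117.17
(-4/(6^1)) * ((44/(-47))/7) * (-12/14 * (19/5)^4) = -22936496/1439375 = -15.94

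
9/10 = 0.90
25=25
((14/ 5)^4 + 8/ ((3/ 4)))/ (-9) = -135248/ 16875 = -8.01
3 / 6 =1 / 2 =0.50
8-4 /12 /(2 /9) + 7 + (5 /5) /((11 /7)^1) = 311 /22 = 14.14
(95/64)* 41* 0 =0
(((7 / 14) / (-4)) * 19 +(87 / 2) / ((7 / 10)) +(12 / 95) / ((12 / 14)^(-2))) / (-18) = -2229211 / 670320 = -3.33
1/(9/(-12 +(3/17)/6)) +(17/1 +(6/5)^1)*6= 107.87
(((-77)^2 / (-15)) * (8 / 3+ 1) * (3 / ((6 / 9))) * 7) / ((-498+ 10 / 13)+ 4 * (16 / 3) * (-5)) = 17804787 / 235520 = 75.60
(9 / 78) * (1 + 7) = 12 / 13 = 0.92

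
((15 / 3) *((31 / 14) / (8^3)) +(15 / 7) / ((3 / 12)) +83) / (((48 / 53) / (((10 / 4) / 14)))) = 173982835 / 9633792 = 18.06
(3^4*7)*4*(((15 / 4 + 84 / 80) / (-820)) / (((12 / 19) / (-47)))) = 1012662 / 1025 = 987.96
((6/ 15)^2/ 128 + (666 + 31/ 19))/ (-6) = -3382673/ 30400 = -111.27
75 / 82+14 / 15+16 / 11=44683 / 13530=3.30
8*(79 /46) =316 /23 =13.74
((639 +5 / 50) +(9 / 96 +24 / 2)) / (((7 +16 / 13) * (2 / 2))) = 79.12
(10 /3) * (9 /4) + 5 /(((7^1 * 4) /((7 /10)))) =61 /8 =7.62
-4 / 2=-2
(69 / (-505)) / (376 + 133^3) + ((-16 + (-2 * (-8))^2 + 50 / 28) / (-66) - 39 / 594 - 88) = -302145375838513 / 3293888778180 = -91.73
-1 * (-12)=12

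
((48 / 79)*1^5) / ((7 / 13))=624 / 553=1.13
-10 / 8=-5 / 4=-1.25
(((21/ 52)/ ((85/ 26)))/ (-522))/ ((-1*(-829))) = -7/ 24521820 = -0.00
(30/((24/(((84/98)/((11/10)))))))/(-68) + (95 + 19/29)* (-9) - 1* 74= -141960607/151844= -934.91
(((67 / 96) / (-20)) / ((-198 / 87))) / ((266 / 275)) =9715 / 612864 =0.02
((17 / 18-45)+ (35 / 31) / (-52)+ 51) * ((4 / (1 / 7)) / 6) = 703045 / 21762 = 32.31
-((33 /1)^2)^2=-1185921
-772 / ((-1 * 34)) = 386 / 17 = 22.71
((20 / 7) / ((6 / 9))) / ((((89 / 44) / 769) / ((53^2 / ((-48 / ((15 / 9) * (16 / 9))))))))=-4752266200 / 16821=-282519.84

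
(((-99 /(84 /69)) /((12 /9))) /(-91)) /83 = 0.01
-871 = -871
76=76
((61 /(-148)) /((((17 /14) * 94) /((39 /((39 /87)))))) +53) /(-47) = -6230207 /5557844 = -1.12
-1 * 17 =-17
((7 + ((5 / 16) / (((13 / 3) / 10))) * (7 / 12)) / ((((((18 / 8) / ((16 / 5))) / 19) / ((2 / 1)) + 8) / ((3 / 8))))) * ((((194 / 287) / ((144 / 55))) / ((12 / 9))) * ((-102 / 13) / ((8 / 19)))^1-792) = -9550980642357 / 34591341824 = -276.11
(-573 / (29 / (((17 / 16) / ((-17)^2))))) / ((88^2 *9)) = -191 / 183254016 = -0.00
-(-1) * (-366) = -366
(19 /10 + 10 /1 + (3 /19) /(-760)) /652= 171833 /9414880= 0.02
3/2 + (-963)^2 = 1854741/2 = 927370.50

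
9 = 9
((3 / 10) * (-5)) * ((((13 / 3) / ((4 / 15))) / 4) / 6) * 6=-195 / 32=-6.09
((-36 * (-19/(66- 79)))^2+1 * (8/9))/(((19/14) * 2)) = 1020.26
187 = 187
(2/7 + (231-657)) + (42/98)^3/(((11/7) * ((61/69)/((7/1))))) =-1997717/4697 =-425.32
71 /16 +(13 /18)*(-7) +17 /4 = 523 /144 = 3.63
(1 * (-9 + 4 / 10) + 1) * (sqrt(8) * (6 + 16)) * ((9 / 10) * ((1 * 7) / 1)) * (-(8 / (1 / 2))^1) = 842688 * sqrt(2) / 25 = 47669.63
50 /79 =0.63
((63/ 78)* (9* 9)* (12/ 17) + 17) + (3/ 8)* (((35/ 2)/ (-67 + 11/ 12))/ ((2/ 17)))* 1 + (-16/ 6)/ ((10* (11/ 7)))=1106260241/ 17794920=62.17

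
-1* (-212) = 212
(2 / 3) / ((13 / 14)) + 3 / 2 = 173 / 78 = 2.22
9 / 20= 0.45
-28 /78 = -14 /39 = -0.36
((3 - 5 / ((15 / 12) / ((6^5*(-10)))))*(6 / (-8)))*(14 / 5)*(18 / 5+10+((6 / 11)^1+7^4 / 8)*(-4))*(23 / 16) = 19650426751431 / 17600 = 1116501519.97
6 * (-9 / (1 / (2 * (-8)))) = 864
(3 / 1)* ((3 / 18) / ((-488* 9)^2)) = 1 / 38579328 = 0.00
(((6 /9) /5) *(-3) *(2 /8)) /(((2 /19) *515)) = -19 /10300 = -0.00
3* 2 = 6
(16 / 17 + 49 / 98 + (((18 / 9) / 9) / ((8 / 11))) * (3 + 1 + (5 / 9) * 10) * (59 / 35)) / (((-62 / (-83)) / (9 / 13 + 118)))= 39274536023 / 38845170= 1011.05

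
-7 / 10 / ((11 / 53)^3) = -1042139 / 13310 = -78.30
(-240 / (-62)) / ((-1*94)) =-0.04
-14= -14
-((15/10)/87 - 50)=2899/58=49.98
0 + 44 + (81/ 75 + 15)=60.08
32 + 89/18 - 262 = -4051/18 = -225.06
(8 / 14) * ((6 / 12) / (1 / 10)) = 20 / 7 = 2.86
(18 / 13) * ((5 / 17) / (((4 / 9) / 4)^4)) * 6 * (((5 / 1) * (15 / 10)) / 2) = 13286025 / 221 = 60117.76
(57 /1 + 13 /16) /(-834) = -925 /13344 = -0.07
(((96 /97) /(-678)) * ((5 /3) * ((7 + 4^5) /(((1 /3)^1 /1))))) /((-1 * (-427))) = -82480 /4680347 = -0.02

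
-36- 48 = -84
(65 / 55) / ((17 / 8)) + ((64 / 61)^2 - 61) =-41292511 / 695827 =-59.34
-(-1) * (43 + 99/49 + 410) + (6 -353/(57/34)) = 699532/2793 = 250.46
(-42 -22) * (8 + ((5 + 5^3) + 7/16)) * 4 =-35440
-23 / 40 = -0.58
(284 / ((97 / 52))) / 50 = 7384 / 2425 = 3.04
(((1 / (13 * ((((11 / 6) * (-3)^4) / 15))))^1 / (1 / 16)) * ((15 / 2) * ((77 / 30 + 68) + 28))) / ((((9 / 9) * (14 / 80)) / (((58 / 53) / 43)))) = 274409600 / 20531511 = 13.37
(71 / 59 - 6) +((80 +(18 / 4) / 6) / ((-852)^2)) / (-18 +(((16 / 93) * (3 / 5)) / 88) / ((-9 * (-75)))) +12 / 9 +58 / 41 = -99362370116480609 / 48501415532331264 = -2.05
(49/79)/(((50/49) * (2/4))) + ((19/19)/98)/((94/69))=22254287/18193700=1.22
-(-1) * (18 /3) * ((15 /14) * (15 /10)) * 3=405 /14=28.93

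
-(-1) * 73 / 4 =73 / 4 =18.25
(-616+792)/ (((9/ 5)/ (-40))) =-35200/ 9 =-3911.11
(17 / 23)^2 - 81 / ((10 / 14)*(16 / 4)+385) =161564 / 478745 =0.34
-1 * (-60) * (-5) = -300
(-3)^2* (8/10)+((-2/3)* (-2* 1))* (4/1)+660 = 10088/15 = 672.53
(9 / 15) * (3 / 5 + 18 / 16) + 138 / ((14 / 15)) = 208449 / 1400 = 148.89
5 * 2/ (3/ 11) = 110/ 3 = 36.67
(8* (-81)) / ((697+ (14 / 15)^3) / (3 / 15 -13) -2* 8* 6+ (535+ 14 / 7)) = -27993600 / 16696081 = -1.68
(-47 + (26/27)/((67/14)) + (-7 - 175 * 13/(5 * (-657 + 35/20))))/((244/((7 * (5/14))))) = -629471455/1156898916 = -0.54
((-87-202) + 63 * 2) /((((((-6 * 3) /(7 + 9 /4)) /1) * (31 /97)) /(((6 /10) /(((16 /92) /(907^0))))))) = 13455161 /14880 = 904.24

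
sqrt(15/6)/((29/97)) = 97* sqrt(10)/58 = 5.29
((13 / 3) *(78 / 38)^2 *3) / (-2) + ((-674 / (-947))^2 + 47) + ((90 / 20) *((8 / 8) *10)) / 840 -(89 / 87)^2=2624730897249991 / 137225143041336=19.13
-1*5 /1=-5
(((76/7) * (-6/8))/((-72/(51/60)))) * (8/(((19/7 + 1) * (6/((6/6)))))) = 323/9360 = 0.03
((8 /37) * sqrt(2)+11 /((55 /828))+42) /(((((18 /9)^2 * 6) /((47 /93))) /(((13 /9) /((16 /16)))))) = 611 * sqrt(2) /92907+105703 /16740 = 6.32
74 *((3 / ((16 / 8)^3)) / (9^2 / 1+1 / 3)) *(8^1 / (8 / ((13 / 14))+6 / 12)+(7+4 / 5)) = 1141413 / 385520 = 2.96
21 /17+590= 10051 /17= 591.24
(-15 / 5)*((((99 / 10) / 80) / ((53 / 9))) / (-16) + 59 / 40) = -2999247 / 678400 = -4.42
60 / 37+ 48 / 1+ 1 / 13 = 23905 / 481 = 49.70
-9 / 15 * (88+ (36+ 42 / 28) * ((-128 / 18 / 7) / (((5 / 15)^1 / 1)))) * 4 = 2208 / 35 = 63.09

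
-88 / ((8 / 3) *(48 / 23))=-253 / 16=-15.81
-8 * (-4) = 32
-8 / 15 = -0.53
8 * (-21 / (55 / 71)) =-11928 / 55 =-216.87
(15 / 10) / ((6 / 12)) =3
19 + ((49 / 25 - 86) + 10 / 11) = -17636 / 275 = -64.13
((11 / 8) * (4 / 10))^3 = 1331 / 8000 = 0.17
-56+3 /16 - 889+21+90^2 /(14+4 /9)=-75513 /208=-363.04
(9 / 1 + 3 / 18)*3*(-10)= -275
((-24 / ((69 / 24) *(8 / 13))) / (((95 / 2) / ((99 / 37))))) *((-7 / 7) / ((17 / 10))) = 123552 / 274873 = 0.45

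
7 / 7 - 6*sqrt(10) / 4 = 1 - 3*sqrt(10) / 2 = -3.74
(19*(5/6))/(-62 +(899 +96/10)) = 475/25398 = 0.02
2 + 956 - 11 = 947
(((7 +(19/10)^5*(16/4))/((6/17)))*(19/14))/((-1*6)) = -856304977/12600000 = -67.96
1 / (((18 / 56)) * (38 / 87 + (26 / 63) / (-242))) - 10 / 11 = 6603594 / 1057991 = 6.24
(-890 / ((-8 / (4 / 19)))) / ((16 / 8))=445 / 38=11.71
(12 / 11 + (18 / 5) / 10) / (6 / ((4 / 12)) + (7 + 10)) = 57 / 1375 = 0.04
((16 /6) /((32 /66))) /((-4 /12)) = -33 /2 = -16.50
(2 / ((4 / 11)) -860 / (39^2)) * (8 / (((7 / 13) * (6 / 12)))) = 120088 / 819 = 146.63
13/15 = 0.87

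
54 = 54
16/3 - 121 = -347/3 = -115.67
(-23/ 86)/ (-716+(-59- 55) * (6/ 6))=0.00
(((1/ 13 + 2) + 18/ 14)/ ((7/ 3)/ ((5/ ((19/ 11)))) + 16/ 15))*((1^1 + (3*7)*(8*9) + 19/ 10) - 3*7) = 25142337/ 9373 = 2682.42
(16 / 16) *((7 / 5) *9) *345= 4347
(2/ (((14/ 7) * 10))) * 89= 89/ 10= 8.90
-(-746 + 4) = 742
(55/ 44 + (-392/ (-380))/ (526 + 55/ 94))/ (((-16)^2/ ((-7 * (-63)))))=10385052993/ 4815262720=2.16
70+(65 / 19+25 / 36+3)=52747 / 684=77.12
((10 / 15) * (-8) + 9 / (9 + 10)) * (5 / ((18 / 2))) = -1385 / 513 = -2.70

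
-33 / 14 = -2.36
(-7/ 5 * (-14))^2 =9604/ 25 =384.16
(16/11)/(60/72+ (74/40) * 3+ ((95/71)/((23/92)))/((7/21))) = 68160/1051523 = 0.06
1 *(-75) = -75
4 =4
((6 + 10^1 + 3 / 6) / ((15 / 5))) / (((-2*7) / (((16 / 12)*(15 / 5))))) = -11 / 7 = -1.57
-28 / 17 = -1.65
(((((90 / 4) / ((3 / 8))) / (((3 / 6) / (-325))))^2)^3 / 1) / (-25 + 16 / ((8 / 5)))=-234582917400000000000000000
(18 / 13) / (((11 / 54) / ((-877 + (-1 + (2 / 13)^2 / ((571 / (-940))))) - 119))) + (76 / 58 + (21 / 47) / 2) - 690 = -280831656443699 / 37617047182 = -7465.54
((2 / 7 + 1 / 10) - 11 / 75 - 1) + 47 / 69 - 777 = -18766477 / 24150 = -777.08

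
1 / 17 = 0.06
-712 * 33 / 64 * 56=-20559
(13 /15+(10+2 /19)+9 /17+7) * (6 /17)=179278 /27455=6.53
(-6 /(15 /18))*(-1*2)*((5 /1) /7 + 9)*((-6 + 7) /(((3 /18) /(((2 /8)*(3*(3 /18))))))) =3672 /35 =104.91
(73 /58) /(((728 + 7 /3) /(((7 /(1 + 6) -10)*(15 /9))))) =-3285 /127078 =-0.03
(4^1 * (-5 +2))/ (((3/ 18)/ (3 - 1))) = -144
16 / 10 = 8 / 5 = 1.60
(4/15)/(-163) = -4/2445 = -0.00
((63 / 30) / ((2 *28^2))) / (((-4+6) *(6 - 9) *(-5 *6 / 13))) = 13 / 134400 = 0.00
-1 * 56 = -56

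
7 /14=1 /2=0.50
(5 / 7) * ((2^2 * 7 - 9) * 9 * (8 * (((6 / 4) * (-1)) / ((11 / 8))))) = -82080 / 77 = -1065.97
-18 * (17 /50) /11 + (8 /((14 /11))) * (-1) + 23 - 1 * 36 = -38196 /1925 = -19.84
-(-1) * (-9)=-9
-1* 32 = -32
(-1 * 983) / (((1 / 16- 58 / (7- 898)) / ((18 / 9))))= -28027296 / 1819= -15408.08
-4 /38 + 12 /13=202 /247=0.82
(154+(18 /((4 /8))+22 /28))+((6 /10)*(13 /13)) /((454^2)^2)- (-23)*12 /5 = 245.99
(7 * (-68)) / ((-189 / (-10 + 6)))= -272 / 27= -10.07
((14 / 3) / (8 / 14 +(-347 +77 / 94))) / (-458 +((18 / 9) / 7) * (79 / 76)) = 0.00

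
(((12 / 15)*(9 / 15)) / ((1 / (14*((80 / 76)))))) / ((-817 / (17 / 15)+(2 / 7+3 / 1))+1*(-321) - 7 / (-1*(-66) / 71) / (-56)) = -0.01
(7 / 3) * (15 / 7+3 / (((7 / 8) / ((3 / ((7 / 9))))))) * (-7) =-251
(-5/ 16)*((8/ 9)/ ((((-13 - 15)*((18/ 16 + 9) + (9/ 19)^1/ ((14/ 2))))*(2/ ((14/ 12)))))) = 133/ 234252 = 0.00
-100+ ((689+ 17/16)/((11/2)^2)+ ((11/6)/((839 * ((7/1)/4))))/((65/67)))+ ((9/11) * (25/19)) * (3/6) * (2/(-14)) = -813708142781/10531581060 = -77.26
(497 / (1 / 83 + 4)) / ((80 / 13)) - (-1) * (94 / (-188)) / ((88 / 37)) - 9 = 399991 / 36630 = 10.92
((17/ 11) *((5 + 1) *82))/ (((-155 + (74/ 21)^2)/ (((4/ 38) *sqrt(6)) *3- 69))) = 254508156/ 691669- 22131144 *sqrt(6)/ 13141711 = 363.84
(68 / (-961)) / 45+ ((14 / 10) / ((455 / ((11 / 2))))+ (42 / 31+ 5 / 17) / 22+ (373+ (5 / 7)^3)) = 6121111201372 / 16390503675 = 373.45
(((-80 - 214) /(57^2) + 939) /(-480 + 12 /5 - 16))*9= -15252585 /890948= -17.12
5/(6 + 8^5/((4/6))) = 5/49158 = 0.00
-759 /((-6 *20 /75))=3795 /8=474.38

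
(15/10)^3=3.38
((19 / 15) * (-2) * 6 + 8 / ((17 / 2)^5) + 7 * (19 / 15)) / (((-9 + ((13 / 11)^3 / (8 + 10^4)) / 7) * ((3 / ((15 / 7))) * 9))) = 199635922545400 / 3574626134809017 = 0.06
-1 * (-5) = 5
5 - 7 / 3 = 2.67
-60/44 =-15/11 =-1.36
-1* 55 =-55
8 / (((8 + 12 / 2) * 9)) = 4 / 63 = 0.06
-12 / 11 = -1.09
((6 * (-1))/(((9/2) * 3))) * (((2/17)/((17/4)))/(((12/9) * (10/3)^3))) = -9/36125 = -0.00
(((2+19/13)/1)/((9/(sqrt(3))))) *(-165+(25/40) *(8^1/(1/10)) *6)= 89.93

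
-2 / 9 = -0.22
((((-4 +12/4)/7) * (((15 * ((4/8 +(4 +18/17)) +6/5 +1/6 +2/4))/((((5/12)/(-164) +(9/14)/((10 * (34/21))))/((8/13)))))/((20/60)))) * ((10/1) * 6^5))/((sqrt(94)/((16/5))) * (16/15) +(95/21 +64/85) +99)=-21159197371436544000/35864409524417 +879293367509760000 * sqrt(94)/466237323817421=-571692.76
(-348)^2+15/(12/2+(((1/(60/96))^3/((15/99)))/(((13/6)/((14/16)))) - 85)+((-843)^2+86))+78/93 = 21677672860770125/178999229824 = 121104.84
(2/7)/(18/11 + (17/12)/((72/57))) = 6336/61159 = 0.10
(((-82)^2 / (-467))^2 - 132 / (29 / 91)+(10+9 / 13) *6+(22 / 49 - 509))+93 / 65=-13090696760028 / 20143790485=-649.86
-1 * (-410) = 410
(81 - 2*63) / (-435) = 3 / 29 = 0.10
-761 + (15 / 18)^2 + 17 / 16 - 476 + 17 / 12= -177671 / 144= -1233.83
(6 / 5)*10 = 12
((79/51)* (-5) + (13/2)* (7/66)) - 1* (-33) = 58219/2244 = 25.94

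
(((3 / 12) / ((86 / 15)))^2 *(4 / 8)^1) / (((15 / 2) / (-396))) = -1485 / 29584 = -0.05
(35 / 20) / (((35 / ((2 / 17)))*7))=1 / 1190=0.00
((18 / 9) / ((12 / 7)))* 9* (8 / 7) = 12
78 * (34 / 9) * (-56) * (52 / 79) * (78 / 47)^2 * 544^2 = -1544932060299264 / 174511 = -8852920791.81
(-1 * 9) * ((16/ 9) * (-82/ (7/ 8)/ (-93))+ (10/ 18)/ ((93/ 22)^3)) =-16.19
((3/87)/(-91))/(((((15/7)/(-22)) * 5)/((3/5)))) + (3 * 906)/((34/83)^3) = 36618883799969/926100500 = 39540.94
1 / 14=0.07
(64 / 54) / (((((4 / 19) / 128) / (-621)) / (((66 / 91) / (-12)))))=2461184 / 91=27045.98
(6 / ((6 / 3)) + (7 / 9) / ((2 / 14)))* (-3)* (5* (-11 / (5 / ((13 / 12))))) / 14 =2717 / 126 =21.56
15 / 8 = 1.88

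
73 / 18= 4.06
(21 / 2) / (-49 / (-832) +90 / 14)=61152 / 37783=1.62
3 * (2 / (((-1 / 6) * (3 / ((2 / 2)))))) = -12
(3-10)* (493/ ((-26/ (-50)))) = -86275/ 13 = -6636.54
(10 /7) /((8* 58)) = 5 /1624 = 0.00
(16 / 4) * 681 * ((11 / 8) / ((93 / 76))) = 94886 / 31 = 3060.84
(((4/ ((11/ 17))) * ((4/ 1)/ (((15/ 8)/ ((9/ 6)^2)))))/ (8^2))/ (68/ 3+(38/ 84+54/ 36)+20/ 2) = 1071/ 79970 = 0.01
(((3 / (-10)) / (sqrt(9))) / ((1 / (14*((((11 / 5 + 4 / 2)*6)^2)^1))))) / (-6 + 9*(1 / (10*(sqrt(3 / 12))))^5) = 926100 / 6247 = 148.25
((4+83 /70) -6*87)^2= 1308775329 /4900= 267097.01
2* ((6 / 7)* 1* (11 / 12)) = 11 / 7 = 1.57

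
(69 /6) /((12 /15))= 115 /8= 14.38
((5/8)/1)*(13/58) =0.14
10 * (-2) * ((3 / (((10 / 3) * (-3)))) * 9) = 54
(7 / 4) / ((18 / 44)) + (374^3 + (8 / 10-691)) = 4708164427 / 90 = 52312938.08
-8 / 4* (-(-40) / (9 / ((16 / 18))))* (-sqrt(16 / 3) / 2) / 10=128* sqrt(3) / 243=0.91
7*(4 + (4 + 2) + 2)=84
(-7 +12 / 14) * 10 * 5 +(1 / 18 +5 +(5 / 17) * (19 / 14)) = -323108 / 1071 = -301.69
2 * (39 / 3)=26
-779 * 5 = -3895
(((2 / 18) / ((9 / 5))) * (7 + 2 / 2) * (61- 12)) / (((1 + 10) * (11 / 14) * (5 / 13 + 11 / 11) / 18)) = 356720 / 9801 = 36.40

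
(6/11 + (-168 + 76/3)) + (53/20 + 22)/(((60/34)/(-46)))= -863131/1100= -784.66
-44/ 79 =-0.56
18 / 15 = 6 / 5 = 1.20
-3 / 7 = -0.43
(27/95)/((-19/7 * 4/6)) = -0.16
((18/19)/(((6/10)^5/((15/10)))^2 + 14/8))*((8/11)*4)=22500000000/14309049359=1.57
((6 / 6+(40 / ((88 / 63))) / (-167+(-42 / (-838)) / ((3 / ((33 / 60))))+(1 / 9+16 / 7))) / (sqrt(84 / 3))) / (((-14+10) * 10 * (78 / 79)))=-62374618981 * sqrt(7) / 41751669479520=-0.00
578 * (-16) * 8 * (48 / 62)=-1775616 / 31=-57277.94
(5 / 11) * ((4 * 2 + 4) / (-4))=-1.36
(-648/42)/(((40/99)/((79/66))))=-6399/140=-45.71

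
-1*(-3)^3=27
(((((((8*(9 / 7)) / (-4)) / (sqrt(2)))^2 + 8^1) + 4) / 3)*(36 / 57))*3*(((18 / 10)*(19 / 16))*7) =2025 / 14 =144.64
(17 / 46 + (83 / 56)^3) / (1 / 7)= 14643837 / 577024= 25.38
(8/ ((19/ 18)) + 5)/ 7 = 239/ 133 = 1.80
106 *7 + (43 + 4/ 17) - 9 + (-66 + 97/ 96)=1160753/ 1632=711.25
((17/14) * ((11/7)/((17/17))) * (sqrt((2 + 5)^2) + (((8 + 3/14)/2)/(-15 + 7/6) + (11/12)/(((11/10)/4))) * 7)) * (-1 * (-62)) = 81569587/24402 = 3342.74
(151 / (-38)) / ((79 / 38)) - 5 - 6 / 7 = -4296 / 553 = -7.77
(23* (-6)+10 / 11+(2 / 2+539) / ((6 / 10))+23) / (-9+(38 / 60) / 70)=-18154500 / 207691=-87.41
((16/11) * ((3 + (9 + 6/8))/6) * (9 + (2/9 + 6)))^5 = 2192791913674964768/9509900499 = 230579900.80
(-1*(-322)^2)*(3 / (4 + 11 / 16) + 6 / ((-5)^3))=-7672616 / 125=-61380.93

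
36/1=36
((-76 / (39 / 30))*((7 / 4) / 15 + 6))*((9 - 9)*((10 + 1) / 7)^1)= 0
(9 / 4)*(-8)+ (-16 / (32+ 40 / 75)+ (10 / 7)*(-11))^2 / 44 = -24129542 / 2005619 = -12.03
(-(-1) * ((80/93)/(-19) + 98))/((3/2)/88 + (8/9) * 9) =30463136/2493237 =12.22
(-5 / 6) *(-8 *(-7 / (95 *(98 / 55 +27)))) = -1540 / 90231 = -0.02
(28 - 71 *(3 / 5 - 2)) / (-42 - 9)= -637 / 255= -2.50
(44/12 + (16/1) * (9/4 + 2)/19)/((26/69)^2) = 655431/12844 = 51.03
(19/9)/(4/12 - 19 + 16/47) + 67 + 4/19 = 520123/7752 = 67.10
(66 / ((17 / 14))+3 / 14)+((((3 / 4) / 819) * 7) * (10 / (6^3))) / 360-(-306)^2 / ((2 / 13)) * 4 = -351426314760649 / 144353664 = -2434481.43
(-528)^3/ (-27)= 5451776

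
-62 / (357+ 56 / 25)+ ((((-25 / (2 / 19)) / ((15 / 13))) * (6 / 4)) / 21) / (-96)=-0.02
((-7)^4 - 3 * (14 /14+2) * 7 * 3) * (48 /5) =106176 /5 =21235.20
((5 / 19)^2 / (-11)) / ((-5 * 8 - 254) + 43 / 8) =200 / 9169039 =0.00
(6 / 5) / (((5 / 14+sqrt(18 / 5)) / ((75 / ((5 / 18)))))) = -113400 / 3403+190512 * sqrt(10) / 3403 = 143.71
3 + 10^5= 100003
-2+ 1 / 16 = -31 / 16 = -1.94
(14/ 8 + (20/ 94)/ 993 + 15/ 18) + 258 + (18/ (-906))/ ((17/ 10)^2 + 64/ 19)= 619476752579/ 2377296284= 260.58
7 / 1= 7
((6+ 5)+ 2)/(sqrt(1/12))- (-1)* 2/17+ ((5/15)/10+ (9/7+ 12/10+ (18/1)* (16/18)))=66533/3570+ 26* sqrt(3)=63.67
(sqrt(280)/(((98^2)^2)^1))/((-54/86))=-43 * sqrt(70)/1245197016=-0.00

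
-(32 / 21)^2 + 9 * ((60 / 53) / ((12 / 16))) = 263248 / 23373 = 11.26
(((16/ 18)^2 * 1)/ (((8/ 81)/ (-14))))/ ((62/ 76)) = -4256/ 31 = -137.29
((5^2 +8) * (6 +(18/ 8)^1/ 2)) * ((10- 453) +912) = 882189/ 8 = 110273.62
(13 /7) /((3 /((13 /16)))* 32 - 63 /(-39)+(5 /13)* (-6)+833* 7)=169 /541310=0.00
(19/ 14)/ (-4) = -19/ 56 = -0.34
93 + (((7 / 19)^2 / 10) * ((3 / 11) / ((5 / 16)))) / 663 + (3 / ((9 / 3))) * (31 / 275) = 185715698 / 1994525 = 93.11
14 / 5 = 2.80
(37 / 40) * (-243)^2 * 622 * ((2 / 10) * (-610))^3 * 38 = -11721353330874708 / 5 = -2344270666174941.60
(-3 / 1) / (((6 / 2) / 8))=-8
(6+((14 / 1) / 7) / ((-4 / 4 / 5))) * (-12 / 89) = 48 / 89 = 0.54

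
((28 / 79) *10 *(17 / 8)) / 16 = 595 / 1264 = 0.47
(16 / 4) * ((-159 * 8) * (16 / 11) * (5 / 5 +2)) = -244224 / 11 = -22202.18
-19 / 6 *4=-38 / 3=-12.67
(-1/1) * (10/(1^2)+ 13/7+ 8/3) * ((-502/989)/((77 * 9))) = 153110/14392917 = 0.01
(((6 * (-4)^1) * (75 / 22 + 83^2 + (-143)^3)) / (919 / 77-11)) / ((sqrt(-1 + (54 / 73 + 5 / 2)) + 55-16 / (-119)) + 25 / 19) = 9464415268611579094 / 7130196834027-2296704438304087 * sqrt(47742) / 14260393668054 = 1292180.45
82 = 82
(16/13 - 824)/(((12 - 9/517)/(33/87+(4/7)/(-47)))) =-58878424/2335515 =-25.21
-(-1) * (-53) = -53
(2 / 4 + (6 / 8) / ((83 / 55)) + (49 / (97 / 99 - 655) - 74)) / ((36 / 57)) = -310908837 / 2687042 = -115.71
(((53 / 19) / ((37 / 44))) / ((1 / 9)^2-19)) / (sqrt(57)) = -31482 * sqrt(57) / 10271533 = -0.02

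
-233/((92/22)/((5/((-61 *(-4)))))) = -12815/11224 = -1.14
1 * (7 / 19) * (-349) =-2443 / 19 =-128.58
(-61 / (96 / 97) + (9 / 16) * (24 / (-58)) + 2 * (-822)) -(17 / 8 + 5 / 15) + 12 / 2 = -1579759 / 928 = -1702.33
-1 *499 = -499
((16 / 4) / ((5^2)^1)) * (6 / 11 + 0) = 24 / 275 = 0.09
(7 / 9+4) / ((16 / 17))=731 / 144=5.08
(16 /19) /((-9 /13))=-208 /171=-1.22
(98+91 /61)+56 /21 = 18695 /183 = 102.16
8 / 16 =1 / 2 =0.50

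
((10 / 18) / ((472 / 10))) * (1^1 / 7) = 25 / 14868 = 0.00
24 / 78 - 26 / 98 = 27 / 637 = 0.04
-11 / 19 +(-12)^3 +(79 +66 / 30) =-156501 / 95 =-1647.38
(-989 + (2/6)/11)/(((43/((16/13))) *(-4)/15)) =652720/6149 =106.15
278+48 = 326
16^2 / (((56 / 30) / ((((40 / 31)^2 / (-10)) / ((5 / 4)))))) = -122880 / 6727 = -18.27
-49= -49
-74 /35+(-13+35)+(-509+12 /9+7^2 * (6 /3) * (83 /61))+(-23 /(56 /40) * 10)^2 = 26635.36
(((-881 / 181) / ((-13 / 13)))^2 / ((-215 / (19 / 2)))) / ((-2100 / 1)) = 14747059 / 29583183000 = 0.00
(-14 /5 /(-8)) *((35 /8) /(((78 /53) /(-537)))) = -464863 /832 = -558.73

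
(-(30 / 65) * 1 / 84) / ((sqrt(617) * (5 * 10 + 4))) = -sqrt(617) / 6063876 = -0.00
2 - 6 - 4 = -8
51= 51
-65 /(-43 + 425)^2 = -65 /145924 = -0.00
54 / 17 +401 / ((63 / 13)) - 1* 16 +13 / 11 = 837680 / 11781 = 71.10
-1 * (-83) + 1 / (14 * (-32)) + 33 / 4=40879 / 448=91.25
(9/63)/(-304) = -1/2128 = -0.00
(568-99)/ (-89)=-469/ 89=-5.27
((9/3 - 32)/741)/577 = -29/427557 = -0.00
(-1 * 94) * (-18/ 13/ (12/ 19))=2679/ 13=206.08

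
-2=-2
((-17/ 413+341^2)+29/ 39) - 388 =1866699865/ 16107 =115893.70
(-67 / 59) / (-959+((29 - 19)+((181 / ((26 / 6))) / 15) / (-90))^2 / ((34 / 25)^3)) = 144192698208 / 116753026574269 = 0.00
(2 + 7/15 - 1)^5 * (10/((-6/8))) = -41229056/455625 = -90.49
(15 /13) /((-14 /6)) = -45 /91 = -0.49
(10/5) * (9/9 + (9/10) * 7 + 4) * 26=2938/5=587.60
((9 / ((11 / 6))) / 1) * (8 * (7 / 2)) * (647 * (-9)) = -8804376 / 11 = -800397.82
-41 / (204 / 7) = -287 / 204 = -1.41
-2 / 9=-0.22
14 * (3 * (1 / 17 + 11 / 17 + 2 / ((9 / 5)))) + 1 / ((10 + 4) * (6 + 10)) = 871859 / 11424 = 76.32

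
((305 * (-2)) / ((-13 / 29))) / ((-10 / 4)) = -7076 / 13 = -544.31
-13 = -13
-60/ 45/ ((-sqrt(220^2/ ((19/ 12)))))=0.01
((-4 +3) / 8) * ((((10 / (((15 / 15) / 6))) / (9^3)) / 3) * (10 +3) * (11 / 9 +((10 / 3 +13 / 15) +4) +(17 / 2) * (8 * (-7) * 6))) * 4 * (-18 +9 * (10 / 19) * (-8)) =-392998528 / 13851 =-28373.30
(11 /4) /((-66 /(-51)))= 17 /8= 2.12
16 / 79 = 0.20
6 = 6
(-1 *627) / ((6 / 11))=-1149.50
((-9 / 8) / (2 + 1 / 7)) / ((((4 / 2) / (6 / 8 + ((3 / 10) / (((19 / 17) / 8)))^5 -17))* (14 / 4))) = -2730797456163 / 1238049500000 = -2.21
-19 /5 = -3.80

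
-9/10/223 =-9/2230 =-0.00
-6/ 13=-0.46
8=8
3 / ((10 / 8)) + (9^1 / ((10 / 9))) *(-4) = -30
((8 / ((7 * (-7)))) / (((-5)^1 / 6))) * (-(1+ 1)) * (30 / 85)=-576 / 4165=-0.14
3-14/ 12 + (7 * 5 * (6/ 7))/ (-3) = -8.17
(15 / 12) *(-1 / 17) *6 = -15 / 34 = -0.44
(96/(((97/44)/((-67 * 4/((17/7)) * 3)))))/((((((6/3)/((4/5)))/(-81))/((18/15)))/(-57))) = -1317101119488/41225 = -31949087.19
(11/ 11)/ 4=1/ 4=0.25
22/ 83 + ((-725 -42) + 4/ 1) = -63307/ 83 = -762.73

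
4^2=16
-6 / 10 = -3 / 5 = -0.60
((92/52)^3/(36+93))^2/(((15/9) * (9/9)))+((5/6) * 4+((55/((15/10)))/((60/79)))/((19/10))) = 219334656888248/7630678214055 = 28.74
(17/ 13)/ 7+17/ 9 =1700/ 819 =2.08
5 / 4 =1.25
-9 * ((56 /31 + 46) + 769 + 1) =-228168 /31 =-7360.26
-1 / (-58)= 1 / 58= 0.02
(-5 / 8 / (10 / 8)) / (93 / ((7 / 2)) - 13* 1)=-7 / 190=-0.04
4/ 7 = 0.57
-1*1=-1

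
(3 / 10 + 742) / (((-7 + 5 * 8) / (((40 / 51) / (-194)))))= -14846 / 163251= -0.09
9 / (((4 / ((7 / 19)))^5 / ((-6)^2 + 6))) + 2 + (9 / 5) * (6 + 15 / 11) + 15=2109731821597 / 69726947840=30.26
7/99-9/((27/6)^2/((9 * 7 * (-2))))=5551/99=56.07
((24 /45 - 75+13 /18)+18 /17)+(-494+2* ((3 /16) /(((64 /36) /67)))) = -54105971 /97920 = -552.55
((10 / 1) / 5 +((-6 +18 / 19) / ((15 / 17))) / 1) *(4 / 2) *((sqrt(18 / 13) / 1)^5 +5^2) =-3540 / 19 - 688176 *sqrt(26) / 208715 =-203.13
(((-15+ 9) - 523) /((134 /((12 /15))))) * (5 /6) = -529 /201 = -2.63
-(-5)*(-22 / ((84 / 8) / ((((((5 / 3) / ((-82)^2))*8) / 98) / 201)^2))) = -5500 / 51806172339790029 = -0.00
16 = 16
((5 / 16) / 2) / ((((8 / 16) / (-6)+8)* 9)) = 1 / 456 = 0.00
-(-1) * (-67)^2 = 4489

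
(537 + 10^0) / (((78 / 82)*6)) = 11029 / 117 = 94.26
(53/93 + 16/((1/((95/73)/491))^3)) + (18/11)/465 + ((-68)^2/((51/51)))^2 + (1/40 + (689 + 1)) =40290101332693922206191149/1884294071728618440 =21382066.60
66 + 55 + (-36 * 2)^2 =5305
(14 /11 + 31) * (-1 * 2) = -710 /11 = -64.55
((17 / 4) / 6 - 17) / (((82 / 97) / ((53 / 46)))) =-22.20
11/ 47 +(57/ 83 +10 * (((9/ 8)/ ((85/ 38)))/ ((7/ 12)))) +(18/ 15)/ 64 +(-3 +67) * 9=43492595537/ 74275040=585.56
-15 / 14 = -1.07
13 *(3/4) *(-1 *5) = -195/4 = -48.75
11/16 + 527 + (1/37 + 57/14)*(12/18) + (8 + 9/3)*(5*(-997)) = -675114541/12432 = -54304.58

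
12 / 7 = 1.71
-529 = -529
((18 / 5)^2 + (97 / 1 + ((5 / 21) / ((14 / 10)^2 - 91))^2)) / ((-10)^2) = 6007083621109 / 5462971290000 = 1.10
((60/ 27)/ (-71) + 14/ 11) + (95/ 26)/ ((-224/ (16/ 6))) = 6129943/ 5117112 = 1.20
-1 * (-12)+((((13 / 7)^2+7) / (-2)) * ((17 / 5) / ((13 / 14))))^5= -49956542988878324524 / 19501004534375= -2561742.03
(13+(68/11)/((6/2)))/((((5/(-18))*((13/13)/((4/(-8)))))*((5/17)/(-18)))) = -456246/275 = -1659.08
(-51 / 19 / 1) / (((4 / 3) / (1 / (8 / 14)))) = -1071 / 304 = -3.52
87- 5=82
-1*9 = -9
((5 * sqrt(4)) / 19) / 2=5 / 19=0.26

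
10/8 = 1.25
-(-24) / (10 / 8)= 96 / 5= 19.20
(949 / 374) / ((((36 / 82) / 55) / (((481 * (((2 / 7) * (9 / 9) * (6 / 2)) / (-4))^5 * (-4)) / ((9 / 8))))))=245.63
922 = 922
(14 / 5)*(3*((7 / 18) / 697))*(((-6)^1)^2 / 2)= 294 / 3485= 0.08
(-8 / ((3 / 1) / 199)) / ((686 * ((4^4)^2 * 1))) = -199 / 16859136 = -0.00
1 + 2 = 3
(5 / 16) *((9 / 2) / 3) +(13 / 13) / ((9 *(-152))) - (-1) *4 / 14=28871 / 38304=0.75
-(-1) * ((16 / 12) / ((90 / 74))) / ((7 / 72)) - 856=-88696 / 105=-844.72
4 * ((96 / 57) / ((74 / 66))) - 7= -697 / 703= -0.99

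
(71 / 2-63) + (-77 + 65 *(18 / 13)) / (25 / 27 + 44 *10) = -654073 / 23810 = -27.47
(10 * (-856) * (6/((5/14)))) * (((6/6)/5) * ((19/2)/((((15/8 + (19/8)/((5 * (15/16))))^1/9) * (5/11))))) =-3246034176/1429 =-2271542.46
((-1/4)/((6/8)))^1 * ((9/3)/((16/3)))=-0.19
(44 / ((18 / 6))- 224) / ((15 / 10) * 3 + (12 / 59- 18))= 74104 / 4707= 15.74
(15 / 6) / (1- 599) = -5 / 1196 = -0.00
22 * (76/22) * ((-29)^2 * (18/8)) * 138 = 19845918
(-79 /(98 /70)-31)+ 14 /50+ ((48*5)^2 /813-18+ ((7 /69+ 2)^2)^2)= -15907697493566 /1074988213425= -14.80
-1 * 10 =-10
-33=-33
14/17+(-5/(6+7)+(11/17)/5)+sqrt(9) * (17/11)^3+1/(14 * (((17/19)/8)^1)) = 12.28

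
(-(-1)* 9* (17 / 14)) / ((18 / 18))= 153 / 14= 10.93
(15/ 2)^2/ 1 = 225/ 4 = 56.25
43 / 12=3.58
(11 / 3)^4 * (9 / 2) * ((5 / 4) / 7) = 73205 / 504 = 145.25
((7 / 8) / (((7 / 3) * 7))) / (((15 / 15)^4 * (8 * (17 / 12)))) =9 / 1904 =0.00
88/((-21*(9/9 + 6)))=-88/147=-0.60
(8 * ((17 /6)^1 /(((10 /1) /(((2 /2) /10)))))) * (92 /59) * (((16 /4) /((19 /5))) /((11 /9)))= 18768 /61655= 0.30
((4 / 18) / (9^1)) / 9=2 / 729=0.00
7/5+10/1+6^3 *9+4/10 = 9779/5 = 1955.80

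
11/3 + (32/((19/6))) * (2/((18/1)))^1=91/19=4.79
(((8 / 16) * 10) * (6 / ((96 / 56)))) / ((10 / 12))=21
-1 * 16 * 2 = -32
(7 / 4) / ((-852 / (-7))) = 49 / 3408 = 0.01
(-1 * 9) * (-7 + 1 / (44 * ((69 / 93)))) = 63477 / 1012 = 62.72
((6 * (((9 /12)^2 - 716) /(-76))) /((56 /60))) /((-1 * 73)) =-515115 /621376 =-0.83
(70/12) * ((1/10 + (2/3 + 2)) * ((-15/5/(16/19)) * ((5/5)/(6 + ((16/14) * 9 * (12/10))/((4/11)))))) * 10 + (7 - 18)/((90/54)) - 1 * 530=-369739189/671040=-550.99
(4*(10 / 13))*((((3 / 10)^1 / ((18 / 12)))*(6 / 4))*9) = 108 / 13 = 8.31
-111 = -111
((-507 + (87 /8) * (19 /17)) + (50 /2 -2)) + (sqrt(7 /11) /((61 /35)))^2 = -2625417001 /5566616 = -471.64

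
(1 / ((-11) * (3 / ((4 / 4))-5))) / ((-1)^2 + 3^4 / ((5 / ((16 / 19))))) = 95 / 30602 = 0.00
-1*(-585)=585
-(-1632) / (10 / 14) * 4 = 45696 / 5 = 9139.20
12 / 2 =6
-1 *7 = -7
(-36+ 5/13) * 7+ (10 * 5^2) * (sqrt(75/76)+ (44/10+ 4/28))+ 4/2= 625 * sqrt(57)/19+ 80845/91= 1136.76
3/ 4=0.75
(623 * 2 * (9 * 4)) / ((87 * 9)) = 4984 / 87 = 57.29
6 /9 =2 /3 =0.67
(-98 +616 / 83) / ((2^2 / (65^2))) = -15881775 / 166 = -95673.34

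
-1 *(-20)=20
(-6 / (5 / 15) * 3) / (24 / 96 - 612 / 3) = 216 / 815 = 0.27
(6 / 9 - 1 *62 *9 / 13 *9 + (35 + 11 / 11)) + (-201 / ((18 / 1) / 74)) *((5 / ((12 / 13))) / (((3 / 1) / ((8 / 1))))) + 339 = -4193245 / 351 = -11946.57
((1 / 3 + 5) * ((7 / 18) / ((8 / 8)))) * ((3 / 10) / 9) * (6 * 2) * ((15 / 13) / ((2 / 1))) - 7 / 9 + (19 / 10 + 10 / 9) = 2.71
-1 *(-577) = 577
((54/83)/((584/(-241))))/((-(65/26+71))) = 2169/593782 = 0.00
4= 4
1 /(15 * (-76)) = -1 /1140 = -0.00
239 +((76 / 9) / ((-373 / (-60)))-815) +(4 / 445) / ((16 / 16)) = -286141204 / 497955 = -574.63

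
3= 3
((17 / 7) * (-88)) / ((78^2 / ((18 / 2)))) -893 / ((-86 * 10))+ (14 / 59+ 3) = 237671541 / 60025420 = 3.96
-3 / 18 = -1 / 6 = -0.17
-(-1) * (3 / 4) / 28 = 3 / 112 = 0.03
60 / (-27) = -20 / 9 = -2.22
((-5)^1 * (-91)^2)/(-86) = 41405/86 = 481.45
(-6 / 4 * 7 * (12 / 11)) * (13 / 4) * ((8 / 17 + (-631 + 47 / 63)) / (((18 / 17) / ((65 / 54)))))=26653.14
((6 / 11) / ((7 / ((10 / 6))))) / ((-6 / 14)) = -10 / 33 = -0.30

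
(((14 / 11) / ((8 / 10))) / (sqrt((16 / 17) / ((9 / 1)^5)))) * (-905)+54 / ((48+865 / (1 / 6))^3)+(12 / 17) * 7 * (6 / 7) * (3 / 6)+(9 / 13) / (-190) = 118120226051473 / 55875137055660 - 7697025 * sqrt(17) / 88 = -360630.24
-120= -120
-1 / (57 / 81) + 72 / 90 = -59 / 95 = -0.62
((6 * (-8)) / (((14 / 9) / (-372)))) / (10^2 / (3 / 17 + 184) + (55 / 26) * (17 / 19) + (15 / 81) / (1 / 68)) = 3355602209856 / 4393196185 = 763.82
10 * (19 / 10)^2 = 361 / 10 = 36.10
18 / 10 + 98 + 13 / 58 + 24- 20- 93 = 3197 / 290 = 11.02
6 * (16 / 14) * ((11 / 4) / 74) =66 / 259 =0.25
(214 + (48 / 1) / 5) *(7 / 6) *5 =3913 / 3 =1304.33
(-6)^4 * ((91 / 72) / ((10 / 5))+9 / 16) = 1548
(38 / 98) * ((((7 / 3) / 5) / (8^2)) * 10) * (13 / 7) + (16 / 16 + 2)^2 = 42583 / 4704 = 9.05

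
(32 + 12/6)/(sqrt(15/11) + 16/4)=1496/161 - 34 * sqrt(165)/161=6.58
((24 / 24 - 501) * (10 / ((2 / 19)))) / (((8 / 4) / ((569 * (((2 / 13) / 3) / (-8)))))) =6756875 / 78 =86626.60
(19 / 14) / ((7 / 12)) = 114 / 49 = 2.33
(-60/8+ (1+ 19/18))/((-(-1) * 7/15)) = -35/3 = -11.67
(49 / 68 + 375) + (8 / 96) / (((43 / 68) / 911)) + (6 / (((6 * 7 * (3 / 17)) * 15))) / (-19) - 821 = -5691535333 / 17500140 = -325.23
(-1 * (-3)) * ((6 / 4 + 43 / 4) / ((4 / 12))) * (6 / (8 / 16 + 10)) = 63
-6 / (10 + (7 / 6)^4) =-7776 / 15361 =-0.51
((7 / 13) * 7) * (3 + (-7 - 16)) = -980 / 13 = -75.38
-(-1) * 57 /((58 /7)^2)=2793 /3364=0.83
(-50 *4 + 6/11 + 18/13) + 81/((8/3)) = -191843/1144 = -167.69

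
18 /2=9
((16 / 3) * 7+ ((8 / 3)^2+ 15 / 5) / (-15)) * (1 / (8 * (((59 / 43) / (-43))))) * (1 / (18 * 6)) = -9150701 / 6881760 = -1.33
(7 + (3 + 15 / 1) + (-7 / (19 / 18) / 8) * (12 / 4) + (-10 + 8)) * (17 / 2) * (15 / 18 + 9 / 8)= 1245641 / 3648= 341.46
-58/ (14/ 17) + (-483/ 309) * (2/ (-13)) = -657873/ 9373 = -70.19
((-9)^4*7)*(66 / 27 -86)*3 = -11512368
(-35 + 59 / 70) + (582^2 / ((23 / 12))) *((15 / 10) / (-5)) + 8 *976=-72842561 / 1610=-45243.83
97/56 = 1.73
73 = 73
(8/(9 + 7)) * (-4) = -2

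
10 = 10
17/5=3.40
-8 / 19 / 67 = -8 / 1273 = -0.01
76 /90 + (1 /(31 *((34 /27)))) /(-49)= 1961333 /2324070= 0.84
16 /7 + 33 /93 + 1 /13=7666 /2821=2.72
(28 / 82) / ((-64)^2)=7 / 83968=0.00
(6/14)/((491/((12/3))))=12/3437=0.00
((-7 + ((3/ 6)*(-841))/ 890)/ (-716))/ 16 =13301/ 20391680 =0.00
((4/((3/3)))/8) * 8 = 4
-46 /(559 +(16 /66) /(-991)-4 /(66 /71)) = -501446 /6046749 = -0.08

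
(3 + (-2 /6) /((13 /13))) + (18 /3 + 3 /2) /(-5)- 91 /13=-35 /6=-5.83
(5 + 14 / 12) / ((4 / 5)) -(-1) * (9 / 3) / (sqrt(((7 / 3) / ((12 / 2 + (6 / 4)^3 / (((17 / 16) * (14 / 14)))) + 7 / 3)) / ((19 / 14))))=185 / 24 + 3 * sqrt(379202) / 238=15.47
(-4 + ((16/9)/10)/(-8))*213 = -12851/15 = -856.73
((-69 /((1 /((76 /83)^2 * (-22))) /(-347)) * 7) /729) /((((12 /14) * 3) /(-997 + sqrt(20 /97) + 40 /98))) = 24762277487728 /15066243 - 49693919968 * sqrt(485) /1461425571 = 1642811.35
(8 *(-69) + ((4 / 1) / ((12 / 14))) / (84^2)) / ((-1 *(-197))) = -834623 / 297864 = -2.80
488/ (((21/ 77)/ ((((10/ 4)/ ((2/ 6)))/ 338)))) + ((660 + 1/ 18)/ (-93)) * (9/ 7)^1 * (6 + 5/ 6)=-29904929/ 1320228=-22.65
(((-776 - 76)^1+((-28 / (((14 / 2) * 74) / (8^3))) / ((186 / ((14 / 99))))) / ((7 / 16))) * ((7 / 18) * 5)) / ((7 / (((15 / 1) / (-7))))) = 3628223150 / 7153839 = 507.17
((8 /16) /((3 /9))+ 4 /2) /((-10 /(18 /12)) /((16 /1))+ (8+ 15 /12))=21 /53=0.40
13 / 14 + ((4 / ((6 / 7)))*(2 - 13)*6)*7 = -30171 / 14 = -2155.07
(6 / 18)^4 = 1 / 81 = 0.01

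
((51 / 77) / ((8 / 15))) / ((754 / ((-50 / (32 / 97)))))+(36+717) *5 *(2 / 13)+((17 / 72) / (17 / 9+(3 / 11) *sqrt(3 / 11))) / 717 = 147490959969628139 / 254742177161472-1683 *sqrt(33) / 731286464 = 578.98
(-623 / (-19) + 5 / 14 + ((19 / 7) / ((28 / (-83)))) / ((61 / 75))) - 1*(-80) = 23455613 / 227164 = 103.25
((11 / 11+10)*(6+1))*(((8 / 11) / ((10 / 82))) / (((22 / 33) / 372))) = 1281168 / 5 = 256233.60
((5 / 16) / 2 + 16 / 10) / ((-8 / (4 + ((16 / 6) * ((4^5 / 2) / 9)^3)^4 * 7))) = -653647866927232380500453550271539289289 / 7320573585587520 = -89289160102715259183738.71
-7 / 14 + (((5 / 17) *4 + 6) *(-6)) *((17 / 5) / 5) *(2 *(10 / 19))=-5951 / 190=-31.32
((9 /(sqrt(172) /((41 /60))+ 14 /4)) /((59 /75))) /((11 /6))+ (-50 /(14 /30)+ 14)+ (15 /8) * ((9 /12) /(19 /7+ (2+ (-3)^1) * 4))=-32824434587171 /348092801056+ 79704000 * sqrt(43) /1553985719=-93.96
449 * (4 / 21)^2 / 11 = 7184 / 4851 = 1.48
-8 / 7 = -1.14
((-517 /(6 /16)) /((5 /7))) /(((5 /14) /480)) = -12970496 /5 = -2594099.20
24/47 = 0.51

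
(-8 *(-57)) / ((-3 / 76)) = -11552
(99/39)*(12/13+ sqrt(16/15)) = 396/169+ 44*sqrt(15)/65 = 4.96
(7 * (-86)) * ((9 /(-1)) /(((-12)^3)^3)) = -301 /286654464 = -0.00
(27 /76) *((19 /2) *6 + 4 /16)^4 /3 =24750526329 /19456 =1272128.20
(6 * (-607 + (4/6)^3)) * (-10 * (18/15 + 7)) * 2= 5372968/9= 596996.44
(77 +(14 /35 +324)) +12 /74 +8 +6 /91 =6896089 /16835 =409.63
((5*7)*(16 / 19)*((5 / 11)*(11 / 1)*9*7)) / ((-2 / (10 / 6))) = -147000 / 19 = -7736.84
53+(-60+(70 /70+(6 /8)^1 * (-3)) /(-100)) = -559 /80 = -6.99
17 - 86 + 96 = 27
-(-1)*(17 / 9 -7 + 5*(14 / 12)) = 13 / 18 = 0.72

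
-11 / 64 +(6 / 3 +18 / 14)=1395 / 448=3.11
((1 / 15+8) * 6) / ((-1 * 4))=-121 / 10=-12.10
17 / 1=17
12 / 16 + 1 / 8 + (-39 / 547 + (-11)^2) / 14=291395 / 30632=9.51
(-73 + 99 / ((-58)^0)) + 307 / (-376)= 9469 / 376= 25.18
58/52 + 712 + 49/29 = 538963/754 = 714.81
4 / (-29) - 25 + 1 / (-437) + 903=11125117 / 12673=877.86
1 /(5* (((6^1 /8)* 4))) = 1 /15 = 0.07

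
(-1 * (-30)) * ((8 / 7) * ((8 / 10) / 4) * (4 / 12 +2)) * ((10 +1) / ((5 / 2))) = 352 / 5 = 70.40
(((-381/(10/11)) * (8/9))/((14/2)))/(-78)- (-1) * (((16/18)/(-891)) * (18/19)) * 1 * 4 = 5226394/7702695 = 0.68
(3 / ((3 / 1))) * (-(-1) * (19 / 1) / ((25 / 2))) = 38 / 25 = 1.52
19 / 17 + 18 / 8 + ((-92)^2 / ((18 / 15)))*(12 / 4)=1439109 / 68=21163.37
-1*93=-93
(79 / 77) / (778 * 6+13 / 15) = 1185 / 5392541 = 0.00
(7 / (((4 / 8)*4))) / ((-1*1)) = -7 / 2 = -3.50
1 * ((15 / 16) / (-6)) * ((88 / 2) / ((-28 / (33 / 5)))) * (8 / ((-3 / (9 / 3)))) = -363 / 28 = -12.96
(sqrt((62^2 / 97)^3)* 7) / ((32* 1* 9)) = 208537* sqrt(97) / 338724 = 6.06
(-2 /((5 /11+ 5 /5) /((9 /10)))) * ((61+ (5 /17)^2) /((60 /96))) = -873873 /7225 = -120.95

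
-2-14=-16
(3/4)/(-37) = -3/148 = -0.02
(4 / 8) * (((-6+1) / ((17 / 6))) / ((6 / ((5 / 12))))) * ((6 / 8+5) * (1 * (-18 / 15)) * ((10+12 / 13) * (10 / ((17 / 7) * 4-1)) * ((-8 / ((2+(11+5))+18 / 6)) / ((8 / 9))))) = -122475 / 53924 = -2.27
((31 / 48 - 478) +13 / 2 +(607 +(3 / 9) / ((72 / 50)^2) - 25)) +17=62357 / 486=128.31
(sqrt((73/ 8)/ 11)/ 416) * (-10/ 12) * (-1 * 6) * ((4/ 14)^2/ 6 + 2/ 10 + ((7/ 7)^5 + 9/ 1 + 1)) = 317 * sqrt(1606)/ 103488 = 0.12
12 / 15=4 / 5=0.80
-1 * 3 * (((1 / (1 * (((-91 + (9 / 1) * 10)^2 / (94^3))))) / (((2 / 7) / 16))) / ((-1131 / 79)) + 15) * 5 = 18372433255 / 377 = 48733244.71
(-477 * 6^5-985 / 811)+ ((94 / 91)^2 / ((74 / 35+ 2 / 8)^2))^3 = -19095177646353276192872850240153 / 5148123190828408563924619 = -3709153.21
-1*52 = -52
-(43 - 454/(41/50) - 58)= 23315/41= 568.66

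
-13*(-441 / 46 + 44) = -20579 / 46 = -447.37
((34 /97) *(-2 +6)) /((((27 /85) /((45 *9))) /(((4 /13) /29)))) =693600 /36569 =18.97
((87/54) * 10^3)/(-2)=-7250/9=-805.56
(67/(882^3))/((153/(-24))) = -67/4374072171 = -0.00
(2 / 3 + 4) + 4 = 26 / 3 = 8.67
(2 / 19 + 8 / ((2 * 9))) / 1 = 0.55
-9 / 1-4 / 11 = -103 / 11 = -9.36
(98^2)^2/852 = 23059204/213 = 108259.17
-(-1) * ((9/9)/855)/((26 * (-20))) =-1/444600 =-0.00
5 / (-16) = -5 / 16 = -0.31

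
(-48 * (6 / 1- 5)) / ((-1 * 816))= 1 / 17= 0.06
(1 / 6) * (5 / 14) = 5 / 84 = 0.06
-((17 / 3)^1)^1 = -17 / 3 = -5.67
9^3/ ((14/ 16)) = 5832/ 7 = 833.14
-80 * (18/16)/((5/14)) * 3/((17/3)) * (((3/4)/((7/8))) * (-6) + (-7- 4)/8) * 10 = 8695.59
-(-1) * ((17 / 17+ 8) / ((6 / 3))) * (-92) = -414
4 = 4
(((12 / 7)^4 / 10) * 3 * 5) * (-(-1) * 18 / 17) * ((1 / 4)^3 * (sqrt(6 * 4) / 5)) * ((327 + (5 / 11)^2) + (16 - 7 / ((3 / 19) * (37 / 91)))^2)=26034225761304 * sqrt(6) / 33806476165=1886.34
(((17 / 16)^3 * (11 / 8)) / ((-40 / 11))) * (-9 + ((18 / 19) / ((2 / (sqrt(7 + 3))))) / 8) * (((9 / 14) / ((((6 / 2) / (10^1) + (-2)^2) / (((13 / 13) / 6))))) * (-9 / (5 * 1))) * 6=-433370817 / 394526720 + 433370817 * sqrt(10) / 59968061440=-1.08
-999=-999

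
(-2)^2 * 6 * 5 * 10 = 1200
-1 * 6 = -6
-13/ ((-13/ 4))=4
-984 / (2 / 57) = -28044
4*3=12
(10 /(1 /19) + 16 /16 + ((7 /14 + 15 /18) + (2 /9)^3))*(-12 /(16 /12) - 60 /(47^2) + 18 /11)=-8393929997 /5904657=-1421.58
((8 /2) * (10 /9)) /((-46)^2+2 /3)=4 /1905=0.00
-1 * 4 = -4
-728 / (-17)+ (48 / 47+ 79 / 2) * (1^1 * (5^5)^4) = 6175327301025459057 / 1598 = 3864410075735581.39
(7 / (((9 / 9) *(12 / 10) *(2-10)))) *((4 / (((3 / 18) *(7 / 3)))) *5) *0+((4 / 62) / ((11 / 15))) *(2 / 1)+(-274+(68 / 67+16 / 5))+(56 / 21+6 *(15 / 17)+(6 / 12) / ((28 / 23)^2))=-2387113417519 / 9135144480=-261.31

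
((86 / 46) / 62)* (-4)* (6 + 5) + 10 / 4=1673 / 1426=1.17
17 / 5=3.40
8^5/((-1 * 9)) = -32768/9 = -3640.89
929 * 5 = 4645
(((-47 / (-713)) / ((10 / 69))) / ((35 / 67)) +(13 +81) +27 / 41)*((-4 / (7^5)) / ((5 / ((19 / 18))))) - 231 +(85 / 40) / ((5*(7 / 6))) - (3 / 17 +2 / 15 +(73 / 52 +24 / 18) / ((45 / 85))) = -26335018030674694 / 111532090249125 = -236.12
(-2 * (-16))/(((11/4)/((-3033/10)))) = -194112/55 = -3529.31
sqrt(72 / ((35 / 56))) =10.73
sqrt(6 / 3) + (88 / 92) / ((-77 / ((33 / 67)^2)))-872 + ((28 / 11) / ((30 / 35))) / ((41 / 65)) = -848086400968 / 977852337 + sqrt(2) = -865.88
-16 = -16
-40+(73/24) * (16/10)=-527/15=-35.13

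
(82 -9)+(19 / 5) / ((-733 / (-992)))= 286393 / 3665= 78.14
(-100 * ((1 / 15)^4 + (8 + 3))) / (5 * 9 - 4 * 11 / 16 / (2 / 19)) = -17820032 / 305775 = -58.28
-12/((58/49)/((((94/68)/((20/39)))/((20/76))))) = -5119569/49300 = -103.85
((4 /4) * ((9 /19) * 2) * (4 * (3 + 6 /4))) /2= 162 /19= 8.53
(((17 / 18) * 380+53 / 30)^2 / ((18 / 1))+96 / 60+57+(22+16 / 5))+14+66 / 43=45926997403 / 6269400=7325.58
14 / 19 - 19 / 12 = -193 / 228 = -0.85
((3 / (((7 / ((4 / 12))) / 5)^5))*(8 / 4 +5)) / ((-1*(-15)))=0.00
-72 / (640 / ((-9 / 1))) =81 / 80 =1.01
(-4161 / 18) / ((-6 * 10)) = 3.85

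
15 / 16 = 0.94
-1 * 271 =-271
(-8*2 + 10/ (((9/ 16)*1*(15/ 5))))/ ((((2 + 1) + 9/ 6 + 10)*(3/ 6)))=-1088/ 783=-1.39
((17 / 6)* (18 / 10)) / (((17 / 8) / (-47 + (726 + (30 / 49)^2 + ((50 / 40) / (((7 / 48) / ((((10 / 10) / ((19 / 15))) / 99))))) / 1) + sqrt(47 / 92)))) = 6* sqrt(1081) / 115 + 4091408532 / 2509045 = 1632.38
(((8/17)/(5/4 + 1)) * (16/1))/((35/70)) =1024/153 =6.69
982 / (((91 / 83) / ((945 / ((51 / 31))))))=113700870 / 221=514483.57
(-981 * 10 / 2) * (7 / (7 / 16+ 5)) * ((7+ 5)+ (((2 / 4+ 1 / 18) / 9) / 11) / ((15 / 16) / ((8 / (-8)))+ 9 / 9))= -657522880 / 8613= -76340.75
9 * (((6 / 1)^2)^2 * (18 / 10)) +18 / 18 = 104981 / 5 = 20996.20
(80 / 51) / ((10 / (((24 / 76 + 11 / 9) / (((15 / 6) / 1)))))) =4208 / 43605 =0.10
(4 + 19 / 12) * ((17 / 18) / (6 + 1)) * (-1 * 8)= -1139 / 189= -6.03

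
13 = 13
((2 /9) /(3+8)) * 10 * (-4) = -80 /99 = -0.81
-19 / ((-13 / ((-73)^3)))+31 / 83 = -613479406 / 1079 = -568562.93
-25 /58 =-0.43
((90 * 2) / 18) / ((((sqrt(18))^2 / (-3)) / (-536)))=2680 / 3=893.33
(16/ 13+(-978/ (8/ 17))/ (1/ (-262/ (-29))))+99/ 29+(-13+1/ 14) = -1709362/ 91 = -18784.20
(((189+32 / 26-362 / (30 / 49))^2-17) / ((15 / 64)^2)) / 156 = 6261664132096 / 333669375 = 18766.07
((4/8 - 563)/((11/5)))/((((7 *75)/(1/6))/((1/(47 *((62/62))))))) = -0.00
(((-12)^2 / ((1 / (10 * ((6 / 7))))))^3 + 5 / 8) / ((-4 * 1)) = -5159780353715 / 10976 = -470096606.57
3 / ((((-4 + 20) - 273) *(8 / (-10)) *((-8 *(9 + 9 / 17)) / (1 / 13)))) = -85 / 5773248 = -0.00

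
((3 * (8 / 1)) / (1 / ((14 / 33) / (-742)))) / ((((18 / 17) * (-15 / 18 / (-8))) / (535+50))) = -72.78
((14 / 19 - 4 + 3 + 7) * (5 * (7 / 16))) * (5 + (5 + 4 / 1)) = 3920 / 19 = 206.32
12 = 12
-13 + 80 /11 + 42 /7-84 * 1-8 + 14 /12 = -5977 /66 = -90.56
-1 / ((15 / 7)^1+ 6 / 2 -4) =-7 / 8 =-0.88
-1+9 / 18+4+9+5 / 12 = 155 / 12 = 12.92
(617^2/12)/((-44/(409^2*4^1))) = -63682036609/132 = -482439671.28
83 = 83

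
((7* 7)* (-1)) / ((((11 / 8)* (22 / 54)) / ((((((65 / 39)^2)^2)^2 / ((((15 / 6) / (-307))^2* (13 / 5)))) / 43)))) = -11545502500000 / 16436277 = -702440.25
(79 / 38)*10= 20.79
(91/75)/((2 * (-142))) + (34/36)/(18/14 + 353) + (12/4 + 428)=431.00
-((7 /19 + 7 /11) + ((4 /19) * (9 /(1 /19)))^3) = -9751314 /209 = -46657.00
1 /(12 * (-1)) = -0.08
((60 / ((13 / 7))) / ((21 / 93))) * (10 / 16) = 2325 / 26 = 89.42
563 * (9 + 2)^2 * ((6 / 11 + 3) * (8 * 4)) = 7728864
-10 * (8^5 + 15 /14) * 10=-22938350 /7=-3276907.14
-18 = -18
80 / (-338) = -40 / 169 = -0.24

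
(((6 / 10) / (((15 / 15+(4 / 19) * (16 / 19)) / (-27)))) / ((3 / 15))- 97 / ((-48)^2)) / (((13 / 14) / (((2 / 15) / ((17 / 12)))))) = -471887423 / 67626000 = -6.98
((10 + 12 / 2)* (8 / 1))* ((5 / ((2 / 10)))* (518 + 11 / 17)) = 28214400 / 17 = 1659670.59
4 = 4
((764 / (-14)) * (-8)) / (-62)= -1528 / 217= -7.04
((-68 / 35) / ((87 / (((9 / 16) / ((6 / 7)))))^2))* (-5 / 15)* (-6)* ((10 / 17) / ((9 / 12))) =-7 / 40368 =-0.00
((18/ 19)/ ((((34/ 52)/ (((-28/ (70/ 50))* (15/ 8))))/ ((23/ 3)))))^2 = 18103702500/ 104329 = 173525.12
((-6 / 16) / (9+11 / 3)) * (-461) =4149 / 304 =13.65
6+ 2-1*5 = 3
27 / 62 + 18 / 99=421 / 682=0.62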